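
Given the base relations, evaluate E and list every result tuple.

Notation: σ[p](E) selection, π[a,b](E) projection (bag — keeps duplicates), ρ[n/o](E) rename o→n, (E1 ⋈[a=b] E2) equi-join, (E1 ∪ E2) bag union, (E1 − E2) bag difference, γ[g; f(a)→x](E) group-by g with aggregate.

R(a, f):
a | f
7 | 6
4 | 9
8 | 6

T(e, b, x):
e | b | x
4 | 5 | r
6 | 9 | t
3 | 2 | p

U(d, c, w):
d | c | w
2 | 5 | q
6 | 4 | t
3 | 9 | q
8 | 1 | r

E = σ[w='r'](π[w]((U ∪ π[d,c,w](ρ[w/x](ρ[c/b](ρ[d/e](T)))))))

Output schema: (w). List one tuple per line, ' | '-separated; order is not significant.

Subexpression sizes:
  U → 4
  T → 3
  ρ[d/e](T) → 3
  ρ[c/b](ρ[d/e](T)) → 3
  ρ[w/x](ρ[c/b](ρ[d/e](T))) → 3
  π[d,c,w](ρ[w/x](ρ[c/b](ρ[d/e](T)))) → 3
  (U ∪ π[d,c,w](ρ[w/x](ρ[c/b](ρ[d/e](T))))) → 7
  π[w]((U ∪ π[d,c,w](ρ[w/x](ρ[c/b](ρ[d/e](T)))))) → 7
  σ[w='r'](π[w]((U ∪ π[d,c,w](ρ[w/x](ρ[c/b](ρ[d/e](T))))))) → 2

== RESULT ==
w
r
r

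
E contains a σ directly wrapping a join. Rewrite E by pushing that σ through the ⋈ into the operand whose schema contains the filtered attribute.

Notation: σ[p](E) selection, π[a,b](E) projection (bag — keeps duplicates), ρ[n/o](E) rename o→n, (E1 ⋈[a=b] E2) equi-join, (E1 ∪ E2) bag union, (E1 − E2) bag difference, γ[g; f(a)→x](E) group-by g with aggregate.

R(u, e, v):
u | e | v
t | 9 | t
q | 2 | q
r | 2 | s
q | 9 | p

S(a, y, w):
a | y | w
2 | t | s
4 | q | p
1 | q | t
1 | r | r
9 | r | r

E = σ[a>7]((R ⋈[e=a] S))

σ filters on a, owned by the right side.
E' = (R ⋈[e=a] σ[a>7](S))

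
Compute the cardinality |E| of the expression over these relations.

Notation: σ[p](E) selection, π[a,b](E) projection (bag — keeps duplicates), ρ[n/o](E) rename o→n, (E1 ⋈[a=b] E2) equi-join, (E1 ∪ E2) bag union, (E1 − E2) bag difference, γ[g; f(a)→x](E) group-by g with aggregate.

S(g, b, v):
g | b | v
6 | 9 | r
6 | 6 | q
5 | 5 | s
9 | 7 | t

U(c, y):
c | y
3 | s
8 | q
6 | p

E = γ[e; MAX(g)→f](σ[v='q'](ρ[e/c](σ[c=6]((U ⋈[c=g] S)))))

Subexpression sizes:
  U → 3
  S → 4
  (U ⋈[c=g] S) → 2
  σ[c=6]((U ⋈[c=g] S)) → 2
  ρ[e/c](σ[c=6]((U ⋈[c=g] S))) → 2
  σ[v='q'](ρ[e/c](σ[c=6]((U ⋈[c=g] S)))) → 1
  γ[e; MAX(g)→f](σ[v='q'](ρ[e/c](σ[c=6]((U ⋈[c=g] S))))) → 1

|E| = 1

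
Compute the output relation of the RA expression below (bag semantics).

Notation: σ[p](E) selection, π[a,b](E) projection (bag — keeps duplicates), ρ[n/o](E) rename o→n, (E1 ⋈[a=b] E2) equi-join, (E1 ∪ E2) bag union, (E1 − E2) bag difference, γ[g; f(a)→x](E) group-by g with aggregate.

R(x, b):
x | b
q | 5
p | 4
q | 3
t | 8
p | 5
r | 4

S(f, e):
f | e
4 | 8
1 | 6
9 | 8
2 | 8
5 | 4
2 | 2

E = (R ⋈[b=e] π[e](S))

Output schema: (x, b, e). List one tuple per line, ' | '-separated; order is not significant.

Per-node cardinality:
  R → 6
  S → 6
  π[e](S) → 6
  (R ⋈[b=e] π[e](S)) → 5

== RESULT ==
x | b | e
p | 4 | 4
r | 4 | 4
t | 8 | 8
t | 8 | 8
t | 8 | 8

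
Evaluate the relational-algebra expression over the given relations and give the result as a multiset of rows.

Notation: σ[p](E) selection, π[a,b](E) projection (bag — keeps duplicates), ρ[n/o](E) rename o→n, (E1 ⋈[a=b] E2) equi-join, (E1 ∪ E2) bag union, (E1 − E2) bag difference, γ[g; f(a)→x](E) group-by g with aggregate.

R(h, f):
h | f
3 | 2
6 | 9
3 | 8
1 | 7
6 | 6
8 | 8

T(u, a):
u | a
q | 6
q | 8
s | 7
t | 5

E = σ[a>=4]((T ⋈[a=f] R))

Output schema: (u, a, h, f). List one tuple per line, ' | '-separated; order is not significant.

Row counts bottom-up:
  T → 4
  R → 6
  (T ⋈[a=f] R) → 4
  σ[a>=4]((T ⋈[a=f] R)) → 4

== RESULT ==
u | a | h | f
q | 6 | 6 | 6
q | 8 | 3 | 8
q | 8 | 8 | 8
s | 7 | 1 | 7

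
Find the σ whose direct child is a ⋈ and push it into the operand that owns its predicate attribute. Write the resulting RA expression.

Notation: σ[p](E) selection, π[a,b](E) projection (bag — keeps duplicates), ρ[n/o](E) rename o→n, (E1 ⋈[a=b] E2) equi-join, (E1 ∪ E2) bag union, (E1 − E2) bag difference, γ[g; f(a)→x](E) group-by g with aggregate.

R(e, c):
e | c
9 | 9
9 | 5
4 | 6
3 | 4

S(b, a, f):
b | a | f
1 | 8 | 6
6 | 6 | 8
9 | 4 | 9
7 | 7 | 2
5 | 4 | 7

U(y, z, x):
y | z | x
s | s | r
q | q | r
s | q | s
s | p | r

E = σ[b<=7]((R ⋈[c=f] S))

σ filters on b, owned by the right side.
E' = (R ⋈[c=f] σ[b<=7](S))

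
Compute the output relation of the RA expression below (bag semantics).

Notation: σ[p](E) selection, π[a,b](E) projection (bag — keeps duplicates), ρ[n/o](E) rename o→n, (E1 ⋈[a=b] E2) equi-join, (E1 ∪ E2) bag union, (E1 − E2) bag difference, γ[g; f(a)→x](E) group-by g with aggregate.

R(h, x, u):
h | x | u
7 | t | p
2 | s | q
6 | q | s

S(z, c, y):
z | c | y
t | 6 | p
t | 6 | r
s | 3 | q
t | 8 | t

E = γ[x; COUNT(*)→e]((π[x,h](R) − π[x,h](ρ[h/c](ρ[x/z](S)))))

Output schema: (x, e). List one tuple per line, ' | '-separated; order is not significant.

Subexpression sizes:
  R → 3
  π[x,h](R) → 3
  S → 4
  ρ[x/z](S) → 4
  ρ[h/c](ρ[x/z](S)) → 4
  π[x,h](ρ[h/c](ρ[x/z](S))) → 4
  (π[x,h](R) − π[x,h](ρ[h/c](ρ[x/z](S)))) → 3
  γ[x; COUNT(*)→e]((π[x,h](R) − π[x,h](ρ[h/c](ρ[x/z](S))))) → 3

== RESULT ==
x | e
q | 1
s | 1
t | 1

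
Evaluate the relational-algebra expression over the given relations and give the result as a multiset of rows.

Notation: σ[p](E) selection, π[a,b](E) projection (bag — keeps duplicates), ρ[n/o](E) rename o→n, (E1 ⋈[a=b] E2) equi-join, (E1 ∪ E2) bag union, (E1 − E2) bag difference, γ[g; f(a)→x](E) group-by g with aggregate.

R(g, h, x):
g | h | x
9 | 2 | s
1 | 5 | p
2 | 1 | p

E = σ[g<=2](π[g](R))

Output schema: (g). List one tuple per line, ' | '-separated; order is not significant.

Stepwise |·|:
  R → 3
  π[g](R) → 3
  σ[g<=2](π[g](R)) → 2

== RESULT ==
g
1
2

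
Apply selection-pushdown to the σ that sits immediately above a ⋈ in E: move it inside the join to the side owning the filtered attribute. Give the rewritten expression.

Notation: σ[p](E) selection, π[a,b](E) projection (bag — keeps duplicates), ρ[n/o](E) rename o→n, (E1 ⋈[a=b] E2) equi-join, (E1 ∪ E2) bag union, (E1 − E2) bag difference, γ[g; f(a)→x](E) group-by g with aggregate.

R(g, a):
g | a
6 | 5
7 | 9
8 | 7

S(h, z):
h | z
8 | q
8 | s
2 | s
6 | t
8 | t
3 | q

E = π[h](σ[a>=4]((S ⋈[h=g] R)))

σ filters on a, owned by the right side.
E' = π[h]((S ⋈[h=g] σ[a>=4](R)))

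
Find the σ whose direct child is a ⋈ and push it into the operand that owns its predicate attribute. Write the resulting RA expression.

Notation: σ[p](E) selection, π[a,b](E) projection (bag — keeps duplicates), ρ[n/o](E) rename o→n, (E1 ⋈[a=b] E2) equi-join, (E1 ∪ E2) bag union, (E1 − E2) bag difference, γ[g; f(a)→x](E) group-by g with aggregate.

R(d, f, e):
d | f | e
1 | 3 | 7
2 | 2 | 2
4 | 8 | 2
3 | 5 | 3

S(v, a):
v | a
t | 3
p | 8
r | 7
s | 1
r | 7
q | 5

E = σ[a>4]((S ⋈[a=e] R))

σ filters on a, owned by the left side.
E' = (σ[a>4](S) ⋈[a=e] R)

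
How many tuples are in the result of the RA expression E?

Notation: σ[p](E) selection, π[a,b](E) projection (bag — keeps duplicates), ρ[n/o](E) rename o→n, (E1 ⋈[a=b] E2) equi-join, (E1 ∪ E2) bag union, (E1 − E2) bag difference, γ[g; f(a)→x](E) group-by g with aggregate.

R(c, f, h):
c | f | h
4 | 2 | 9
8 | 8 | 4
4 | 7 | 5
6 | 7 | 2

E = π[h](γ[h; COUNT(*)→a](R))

Subexpression sizes:
  R → 4
  γ[h; COUNT(*)→a](R) → 4
  π[h](γ[h; COUNT(*)→a](R)) → 4

|E| = 4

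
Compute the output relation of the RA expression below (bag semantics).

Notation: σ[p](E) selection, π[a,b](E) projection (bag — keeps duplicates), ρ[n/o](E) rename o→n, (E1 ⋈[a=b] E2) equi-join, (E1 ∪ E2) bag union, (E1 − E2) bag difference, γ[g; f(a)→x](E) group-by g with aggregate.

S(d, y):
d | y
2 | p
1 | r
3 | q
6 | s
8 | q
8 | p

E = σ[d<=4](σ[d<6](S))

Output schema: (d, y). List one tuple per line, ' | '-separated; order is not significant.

Subexpression sizes:
  S → 6
  σ[d<6](S) → 3
  σ[d<=4](σ[d<6](S)) → 3

== RESULT ==
d | y
1 | r
2 | p
3 | q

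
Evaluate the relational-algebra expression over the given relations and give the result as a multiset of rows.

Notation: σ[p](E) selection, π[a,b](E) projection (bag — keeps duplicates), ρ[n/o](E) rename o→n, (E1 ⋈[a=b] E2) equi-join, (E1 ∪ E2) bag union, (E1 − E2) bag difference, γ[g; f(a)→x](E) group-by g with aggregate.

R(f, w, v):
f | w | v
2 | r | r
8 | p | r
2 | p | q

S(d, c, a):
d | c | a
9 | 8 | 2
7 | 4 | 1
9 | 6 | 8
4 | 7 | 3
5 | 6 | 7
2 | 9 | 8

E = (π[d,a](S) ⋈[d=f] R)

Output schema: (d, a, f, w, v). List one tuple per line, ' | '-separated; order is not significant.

Subexpression sizes:
  S → 6
  π[d,a](S) → 6
  R → 3
  (π[d,a](S) ⋈[d=f] R) → 2

== RESULT ==
d | a | f | w | v
2 | 8 | 2 | p | q
2 | 8 | 2 | r | r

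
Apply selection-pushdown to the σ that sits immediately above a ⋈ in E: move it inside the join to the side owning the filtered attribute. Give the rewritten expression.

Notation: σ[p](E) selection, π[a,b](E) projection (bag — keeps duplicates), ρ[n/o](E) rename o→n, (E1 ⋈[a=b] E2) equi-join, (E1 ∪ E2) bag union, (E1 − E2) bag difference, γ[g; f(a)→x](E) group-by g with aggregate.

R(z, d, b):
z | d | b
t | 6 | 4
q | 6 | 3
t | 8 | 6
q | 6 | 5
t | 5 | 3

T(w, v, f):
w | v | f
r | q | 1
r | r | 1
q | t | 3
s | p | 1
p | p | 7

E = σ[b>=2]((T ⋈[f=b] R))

σ filters on b, owned by the right side.
E' = (T ⋈[f=b] σ[b>=2](R))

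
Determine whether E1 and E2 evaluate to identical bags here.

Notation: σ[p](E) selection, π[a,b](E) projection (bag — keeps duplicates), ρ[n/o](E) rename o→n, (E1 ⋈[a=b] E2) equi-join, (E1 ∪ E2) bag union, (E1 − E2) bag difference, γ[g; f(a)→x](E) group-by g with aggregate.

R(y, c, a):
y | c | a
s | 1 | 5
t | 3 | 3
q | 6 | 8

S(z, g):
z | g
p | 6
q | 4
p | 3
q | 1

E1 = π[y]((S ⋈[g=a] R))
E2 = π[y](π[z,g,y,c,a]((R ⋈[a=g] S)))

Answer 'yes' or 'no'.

E1 row counts bottom-up:
  S → 4
  R → 3
  (S ⋈[g=a] R) → 1
  π[y]((S ⋈[g=a] R)) → 1
E2 row counts bottom-up:
  R → 3
  S → 4
  (R ⋈[a=g] S) → 1
  π[z,g,y,c,a]((R ⋈[a=g] S)) → 1
  π[y](π[z,g,y,c,a]((R ⋈[a=g] S))) → 1

E1 and E2 produce the same multiset:
y
t

yes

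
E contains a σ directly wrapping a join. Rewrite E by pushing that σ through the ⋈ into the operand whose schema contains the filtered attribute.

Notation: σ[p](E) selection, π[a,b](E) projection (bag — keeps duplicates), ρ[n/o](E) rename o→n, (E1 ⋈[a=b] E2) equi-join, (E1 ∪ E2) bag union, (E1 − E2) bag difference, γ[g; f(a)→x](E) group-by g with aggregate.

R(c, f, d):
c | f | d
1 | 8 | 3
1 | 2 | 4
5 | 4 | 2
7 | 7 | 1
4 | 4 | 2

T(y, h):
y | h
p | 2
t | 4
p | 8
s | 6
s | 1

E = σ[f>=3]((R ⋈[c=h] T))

σ filters on f, owned by the left side.
E' = (σ[f>=3](R) ⋈[c=h] T)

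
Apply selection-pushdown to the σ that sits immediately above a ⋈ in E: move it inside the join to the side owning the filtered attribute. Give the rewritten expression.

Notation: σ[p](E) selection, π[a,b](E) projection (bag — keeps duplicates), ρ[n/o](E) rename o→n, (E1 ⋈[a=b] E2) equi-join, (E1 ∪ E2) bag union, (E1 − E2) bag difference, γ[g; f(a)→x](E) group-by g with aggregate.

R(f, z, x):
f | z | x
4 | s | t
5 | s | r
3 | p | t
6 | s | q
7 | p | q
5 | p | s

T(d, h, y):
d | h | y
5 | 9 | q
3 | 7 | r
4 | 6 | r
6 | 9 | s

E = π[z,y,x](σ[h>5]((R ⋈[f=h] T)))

σ filters on h, owned by the right side.
E' = π[z,y,x]((R ⋈[f=h] σ[h>5](T)))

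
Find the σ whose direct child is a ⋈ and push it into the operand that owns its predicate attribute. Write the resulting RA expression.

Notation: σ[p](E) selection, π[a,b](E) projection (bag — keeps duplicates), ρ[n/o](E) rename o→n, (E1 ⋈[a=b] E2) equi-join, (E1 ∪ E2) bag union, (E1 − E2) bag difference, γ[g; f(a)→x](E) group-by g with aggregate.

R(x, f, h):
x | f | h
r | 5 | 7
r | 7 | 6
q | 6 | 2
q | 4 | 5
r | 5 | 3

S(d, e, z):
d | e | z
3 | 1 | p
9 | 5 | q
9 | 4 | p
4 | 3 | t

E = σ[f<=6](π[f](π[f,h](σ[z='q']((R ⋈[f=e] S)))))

σ filters on z, owned by the right side.
E' = σ[f<=6](π[f](π[f,h]((R ⋈[f=e] σ[z='q'](S)))))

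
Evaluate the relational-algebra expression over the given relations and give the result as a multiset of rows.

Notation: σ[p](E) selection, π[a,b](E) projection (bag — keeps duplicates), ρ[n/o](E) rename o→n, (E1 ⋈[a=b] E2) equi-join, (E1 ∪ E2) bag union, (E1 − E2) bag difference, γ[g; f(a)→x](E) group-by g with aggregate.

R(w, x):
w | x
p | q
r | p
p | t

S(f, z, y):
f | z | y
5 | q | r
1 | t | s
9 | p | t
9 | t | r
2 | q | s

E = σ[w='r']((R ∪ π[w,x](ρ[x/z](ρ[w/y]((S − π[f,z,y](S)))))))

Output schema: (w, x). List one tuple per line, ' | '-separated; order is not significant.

Stepwise |·|:
  R → 3
  S → 5
  S → 5
  π[f,z,y](S) → 5
  (S − π[f,z,y](S)) → 0
  ρ[w/y]((S − π[f,z,y](S))) → 0
  ρ[x/z](ρ[w/y]((S − π[f,z,y](S)))) → 0
  π[w,x](ρ[x/z](ρ[w/y]((S − π[f,z,y](S))))) → 0
  (R ∪ π[w,x](ρ[x/z](ρ[w/y]((S − π[f,z,y](S)))))) → 3
  σ[w='r']((R ∪ π[w,x](ρ[x/z](ρ[w/y]((S − π[f,z,y](S))))))) → 1

== RESULT ==
w | x
r | p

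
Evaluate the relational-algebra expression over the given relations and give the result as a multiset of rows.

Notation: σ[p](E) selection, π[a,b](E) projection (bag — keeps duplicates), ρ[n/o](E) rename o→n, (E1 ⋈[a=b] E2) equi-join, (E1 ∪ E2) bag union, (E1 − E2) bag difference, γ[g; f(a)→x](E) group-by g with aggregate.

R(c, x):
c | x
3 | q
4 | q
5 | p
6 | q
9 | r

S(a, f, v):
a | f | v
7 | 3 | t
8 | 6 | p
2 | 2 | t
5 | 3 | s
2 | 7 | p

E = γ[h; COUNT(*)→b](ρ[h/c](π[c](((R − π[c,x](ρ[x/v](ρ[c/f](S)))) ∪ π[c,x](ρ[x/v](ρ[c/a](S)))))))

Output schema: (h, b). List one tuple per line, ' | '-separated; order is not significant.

Row counts bottom-up:
  R → 5
  S → 5
  ρ[c/f](S) → 5
  ρ[x/v](ρ[c/f](S)) → 5
  π[c,x](ρ[x/v](ρ[c/f](S))) → 5
  (R − π[c,x](ρ[x/v](ρ[c/f](S)))) → 5
  S → 5
  ρ[c/a](S) → 5
  ρ[x/v](ρ[c/a](S)) → 5
  π[c,x](ρ[x/v](ρ[c/a](S))) → 5
  ((R − π[c,x](ρ[x/v](ρ[c/f](S)))) ∪ π[c,x](ρ[x/v](ρ[c/a](S)))) → 10
  π[c](((R − π[c,x](ρ[x/v](ρ[c/f](S)))) ∪ π[c,x](ρ[x/v](ρ[c/a](S))))) → 10
  ρ[h/c](π[c](((R − π[c,x](ρ[x/v](ρ[c/f](S)))) ∪ π[c,x](ρ[x/v](ρ[c/a](S)))))) → 10
  γ[h; COUNT(*)→b](ρ[h/c](π[c](((R − π[c,x](ρ[x/v](ρ[c/f](S)))) ∪ π[c,x](ρ[x/v](ρ[c/a](S))))))) → 8

== RESULT ==
h | b
2 | 2
3 | 1
4 | 1
5 | 2
6 | 1
7 | 1
8 | 1
9 | 1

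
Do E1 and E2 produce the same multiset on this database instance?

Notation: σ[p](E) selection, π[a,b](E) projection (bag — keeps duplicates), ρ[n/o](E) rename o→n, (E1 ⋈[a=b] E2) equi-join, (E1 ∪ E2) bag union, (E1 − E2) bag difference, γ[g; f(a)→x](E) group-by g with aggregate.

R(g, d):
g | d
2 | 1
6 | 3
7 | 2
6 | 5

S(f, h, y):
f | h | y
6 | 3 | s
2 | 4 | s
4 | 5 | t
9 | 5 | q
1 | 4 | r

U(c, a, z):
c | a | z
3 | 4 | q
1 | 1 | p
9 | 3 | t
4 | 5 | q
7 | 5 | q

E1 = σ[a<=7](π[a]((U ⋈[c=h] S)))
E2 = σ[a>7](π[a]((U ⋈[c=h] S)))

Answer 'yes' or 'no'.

E1 stepwise |·|:
  U → 5
  S → 5
  (U ⋈[c=h] S) → 3
  π[a]((U ⋈[c=h] S)) → 3
  σ[a<=7](π[a]((U ⋈[c=h] S))) → 3
E2 stepwise |·|:
  U → 5
  S → 5
  (U ⋈[c=h] S) → 3
  π[a]((U ⋈[c=h] S)) → 3
  σ[a>7](π[a]((U ⋈[c=h] S))) → 0

E1 result:
a
4
5
5
E2 result:
a
(0 rows)
Witness: (4,) appears 1× in E1 but 0× in E2.

no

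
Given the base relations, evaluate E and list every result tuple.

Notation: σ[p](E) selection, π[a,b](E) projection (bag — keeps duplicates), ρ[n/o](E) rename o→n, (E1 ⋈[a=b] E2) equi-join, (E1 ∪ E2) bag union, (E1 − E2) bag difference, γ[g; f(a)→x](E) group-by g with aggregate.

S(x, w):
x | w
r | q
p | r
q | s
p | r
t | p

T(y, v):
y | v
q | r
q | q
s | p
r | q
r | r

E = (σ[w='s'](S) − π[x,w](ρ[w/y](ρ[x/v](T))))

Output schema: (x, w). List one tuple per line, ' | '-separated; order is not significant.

Per-node cardinality:
  S → 5
  σ[w='s'](S) → 1
  T → 5
  ρ[x/v](T) → 5
  ρ[w/y](ρ[x/v](T)) → 5
  π[x,w](ρ[w/y](ρ[x/v](T))) → 5
  (σ[w='s'](S) − π[x,w](ρ[w/y](ρ[x/v](T)))) → 1

== RESULT ==
x | w
q | s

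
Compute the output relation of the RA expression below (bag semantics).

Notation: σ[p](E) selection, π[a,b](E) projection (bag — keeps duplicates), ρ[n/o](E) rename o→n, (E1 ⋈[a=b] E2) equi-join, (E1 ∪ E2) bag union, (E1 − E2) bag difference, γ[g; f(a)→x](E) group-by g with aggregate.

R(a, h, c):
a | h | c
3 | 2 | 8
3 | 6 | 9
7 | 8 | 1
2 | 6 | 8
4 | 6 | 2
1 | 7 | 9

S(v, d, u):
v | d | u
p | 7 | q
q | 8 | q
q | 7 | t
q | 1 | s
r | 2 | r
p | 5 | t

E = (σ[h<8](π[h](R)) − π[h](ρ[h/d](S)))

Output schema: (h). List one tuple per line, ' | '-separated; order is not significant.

Row counts bottom-up:
  R → 6
  π[h](R) → 6
  σ[h<8](π[h](R)) → 5
  S → 6
  ρ[h/d](S) → 6
  π[h](ρ[h/d](S)) → 6
  (σ[h<8](π[h](R)) − π[h](ρ[h/d](S))) → 3

== RESULT ==
h
6
6
6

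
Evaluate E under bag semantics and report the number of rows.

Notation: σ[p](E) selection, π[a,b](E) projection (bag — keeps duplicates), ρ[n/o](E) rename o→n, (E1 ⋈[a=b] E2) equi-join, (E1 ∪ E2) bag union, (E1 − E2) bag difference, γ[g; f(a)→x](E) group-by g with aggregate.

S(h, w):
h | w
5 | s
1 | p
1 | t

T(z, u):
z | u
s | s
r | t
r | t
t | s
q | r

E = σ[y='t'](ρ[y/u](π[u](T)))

Per-node cardinality:
  T → 5
  π[u](T) → 5
  ρ[y/u](π[u](T)) → 5
  σ[y='t'](ρ[y/u](π[u](T))) → 2

|E| = 2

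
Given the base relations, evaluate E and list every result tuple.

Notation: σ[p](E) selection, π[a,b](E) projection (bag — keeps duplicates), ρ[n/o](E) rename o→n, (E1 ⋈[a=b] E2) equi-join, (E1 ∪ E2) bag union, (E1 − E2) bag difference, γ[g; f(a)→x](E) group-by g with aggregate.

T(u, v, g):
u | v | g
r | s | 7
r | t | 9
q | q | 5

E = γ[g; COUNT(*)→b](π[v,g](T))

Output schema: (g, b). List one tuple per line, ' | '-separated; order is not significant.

Per-node cardinality:
  T → 3
  π[v,g](T) → 3
  γ[g; COUNT(*)→b](π[v,g](T)) → 3

== RESULT ==
g | b
5 | 1
7 | 1
9 | 1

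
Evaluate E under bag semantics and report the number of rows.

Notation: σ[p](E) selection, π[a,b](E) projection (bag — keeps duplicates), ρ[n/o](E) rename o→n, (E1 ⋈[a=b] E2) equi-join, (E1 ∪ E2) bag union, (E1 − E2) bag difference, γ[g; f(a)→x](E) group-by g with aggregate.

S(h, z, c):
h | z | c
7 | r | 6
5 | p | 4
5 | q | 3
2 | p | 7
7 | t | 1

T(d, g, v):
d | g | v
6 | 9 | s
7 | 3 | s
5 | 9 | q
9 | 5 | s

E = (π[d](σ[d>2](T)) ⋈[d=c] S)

Stepwise |·|:
  T → 4
  σ[d>2](T) → 4
  π[d](σ[d>2](T)) → 4
  S → 5
  (π[d](σ[d>2](T)) ⋈[d=c] S) → 2

|E| = 2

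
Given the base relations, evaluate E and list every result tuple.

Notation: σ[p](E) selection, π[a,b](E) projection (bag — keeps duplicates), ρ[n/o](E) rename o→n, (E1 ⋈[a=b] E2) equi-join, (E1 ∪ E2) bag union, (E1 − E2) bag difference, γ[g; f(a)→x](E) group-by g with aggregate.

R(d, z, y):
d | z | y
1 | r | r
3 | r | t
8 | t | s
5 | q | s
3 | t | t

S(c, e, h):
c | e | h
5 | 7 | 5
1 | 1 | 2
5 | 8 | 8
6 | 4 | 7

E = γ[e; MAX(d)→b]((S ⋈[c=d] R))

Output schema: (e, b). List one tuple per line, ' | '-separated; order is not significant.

Subexpression sizes:
  S → 4
  R → 5
  (S ⋈[c=d] R) → 3
  γ[e; MAX(d)→b]((S ⋈[c=d] R)) → 3

== RESULT ==
e | b
1 | 1
7 | 5
8 | 5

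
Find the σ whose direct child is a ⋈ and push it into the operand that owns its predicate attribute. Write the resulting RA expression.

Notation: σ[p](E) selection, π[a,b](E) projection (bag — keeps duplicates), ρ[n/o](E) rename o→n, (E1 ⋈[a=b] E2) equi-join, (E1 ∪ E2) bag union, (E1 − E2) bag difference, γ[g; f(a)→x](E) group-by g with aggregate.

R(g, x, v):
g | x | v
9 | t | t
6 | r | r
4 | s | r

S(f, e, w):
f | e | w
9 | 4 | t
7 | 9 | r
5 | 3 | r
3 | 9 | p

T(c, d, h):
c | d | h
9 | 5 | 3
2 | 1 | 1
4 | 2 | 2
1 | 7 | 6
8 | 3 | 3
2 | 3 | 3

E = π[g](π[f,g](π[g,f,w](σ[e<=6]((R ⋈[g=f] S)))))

σ filters on e, owned by the right side.
E' = π[g](π[f,g](π[g,f,w]((R ⋈[g=f] σ[e<=6](S)))))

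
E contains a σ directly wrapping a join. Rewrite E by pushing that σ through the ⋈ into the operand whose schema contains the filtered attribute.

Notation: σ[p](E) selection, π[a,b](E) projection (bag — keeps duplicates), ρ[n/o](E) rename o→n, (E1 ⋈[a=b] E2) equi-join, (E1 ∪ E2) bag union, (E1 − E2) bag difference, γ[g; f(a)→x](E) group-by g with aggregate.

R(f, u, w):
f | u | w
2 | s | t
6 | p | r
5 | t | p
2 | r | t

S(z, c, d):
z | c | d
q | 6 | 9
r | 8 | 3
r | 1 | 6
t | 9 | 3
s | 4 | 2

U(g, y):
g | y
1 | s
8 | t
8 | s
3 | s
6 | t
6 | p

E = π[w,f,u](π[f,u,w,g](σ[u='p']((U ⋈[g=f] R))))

σ filters on u, owned by the right side.
E' = π[w,f,u](π[f,u,w,g]((U ⋈[g=f] σ[u='p'](R))))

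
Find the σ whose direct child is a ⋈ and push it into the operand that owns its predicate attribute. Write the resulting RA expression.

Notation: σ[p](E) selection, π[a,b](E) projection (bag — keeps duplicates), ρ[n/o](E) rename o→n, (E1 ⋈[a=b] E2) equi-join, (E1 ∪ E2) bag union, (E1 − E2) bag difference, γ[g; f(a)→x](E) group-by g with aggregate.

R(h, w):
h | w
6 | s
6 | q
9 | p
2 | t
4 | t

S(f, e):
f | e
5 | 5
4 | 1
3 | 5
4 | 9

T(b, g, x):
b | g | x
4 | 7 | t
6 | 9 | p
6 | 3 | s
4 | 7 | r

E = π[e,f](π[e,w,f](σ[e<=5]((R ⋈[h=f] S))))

σ filters on e, owned by the right side.
E' = π[e,f](π[e,w,f]((R ⋈[h=f] σ[e<=5](S))))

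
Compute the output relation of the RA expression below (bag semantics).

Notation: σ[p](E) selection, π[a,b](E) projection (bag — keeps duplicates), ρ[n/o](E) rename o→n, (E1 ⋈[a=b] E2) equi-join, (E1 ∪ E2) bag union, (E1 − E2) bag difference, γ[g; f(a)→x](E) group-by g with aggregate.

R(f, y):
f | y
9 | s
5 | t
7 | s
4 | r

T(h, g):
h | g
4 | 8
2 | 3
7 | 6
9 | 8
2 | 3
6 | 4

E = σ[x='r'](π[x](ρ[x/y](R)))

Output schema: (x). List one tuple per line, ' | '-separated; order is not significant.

Subexpression sizes:
  R → 4
  ρ[x/y](R) → 4
  π[x](ρ[x/y](R)) → 4
  σ[x='r'](π[x](ρ[x/y](R))) → 1

== RESULT ==
x
r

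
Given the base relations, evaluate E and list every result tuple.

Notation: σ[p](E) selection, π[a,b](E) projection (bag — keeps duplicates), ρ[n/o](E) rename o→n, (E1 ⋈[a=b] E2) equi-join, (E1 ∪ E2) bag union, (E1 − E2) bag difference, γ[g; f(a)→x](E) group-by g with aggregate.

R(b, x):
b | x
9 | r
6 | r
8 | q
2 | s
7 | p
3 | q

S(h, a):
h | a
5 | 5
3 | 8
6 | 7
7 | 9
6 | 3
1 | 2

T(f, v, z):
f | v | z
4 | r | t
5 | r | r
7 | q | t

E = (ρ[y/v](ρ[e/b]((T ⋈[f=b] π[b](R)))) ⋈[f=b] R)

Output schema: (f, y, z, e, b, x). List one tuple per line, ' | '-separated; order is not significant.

Row counts bottom-up:
  T → 3
  R → 6
  π[b](R) → 6
  (T ⋈[f=b] π[b](R)) → 1
  ρ[e/b]((T ⋈[f=b] π[b](R))) → 1
  ρ[y/v](ρ[e/b]((T ⋈[f=b] π[b](R)))) → 1
  R → 6
  (ρ[y/v](ρ[e/b]((T ⋈[f=b] π[b](R)))) ⋈[f=b] R) → 1

== RESULT ==
f | y | z | e | b | x
7 | q | t | 7 | 7 | p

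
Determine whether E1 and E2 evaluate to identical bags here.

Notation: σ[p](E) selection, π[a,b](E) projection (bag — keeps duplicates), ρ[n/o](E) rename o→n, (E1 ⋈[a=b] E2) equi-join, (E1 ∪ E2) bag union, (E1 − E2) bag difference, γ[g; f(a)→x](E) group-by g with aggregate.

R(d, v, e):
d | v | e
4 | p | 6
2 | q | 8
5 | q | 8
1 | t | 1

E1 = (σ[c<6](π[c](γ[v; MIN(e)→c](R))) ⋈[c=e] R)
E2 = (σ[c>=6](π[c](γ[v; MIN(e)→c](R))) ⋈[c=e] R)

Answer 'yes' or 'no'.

E1 row counts bottom-up:
  R → 4
  γ[v; MIN(e)→c](R) → 3
  π[c](γ[v; MIN(e)→c](R)) → 3
  σ[c<6](π[c](γ[v; MIN(e)→c](R))) → 1
  R → 4
  (σ[c<6](π[c](γ[v; MIN(e)→c](R))) ⋈[c=e] R) → 1
E2 row counts bottom-up:
  R → 4
  γ[v; MIN(e)→c](R) → 3
  π[c](γ[v; MIN(e)→c](R)) → 3
  σ[c>=6](π[c](γ[v; MIN(e)→c](R))) → 2
  R → 4
  (σ[c>=6](π[c](γ[v; MIN(e)→c](R))) ⋈[c=e] R) → 3

E1 result:
c | d | v | e
1 | 1 | t | 1
E2 result:
c | d | v | e
6 | 4 | p | 6
8 | 2 | q | 8
8 | 5 | q | 8
Witness: (1, 1, 't', 1) appears 1× in E1 but 0× in E2.

no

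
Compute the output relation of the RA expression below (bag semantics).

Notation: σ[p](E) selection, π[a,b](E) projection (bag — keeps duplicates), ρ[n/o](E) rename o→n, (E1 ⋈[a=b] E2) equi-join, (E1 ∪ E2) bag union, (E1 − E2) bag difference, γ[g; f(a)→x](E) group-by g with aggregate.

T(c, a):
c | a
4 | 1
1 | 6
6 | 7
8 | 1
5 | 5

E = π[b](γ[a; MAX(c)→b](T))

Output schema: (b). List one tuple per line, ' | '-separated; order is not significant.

Subexpression sizes:
  T → 5
  γ[a; MAX(c)→b](T) → 4
  π[b](γ[a; MAX(c)→b](T)) → 4

== RESULT ==
b
1
5
6
8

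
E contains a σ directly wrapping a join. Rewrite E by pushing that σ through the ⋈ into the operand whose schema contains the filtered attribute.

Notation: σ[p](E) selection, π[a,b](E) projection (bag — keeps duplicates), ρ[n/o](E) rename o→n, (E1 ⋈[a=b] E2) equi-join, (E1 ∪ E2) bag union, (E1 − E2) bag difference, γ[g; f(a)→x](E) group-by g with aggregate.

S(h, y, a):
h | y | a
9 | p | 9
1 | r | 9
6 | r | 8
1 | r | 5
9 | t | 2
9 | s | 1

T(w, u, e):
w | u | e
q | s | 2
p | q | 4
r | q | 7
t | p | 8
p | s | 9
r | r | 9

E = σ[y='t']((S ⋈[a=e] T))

σ filters on y, owned by the left side.
E' = (σ[y='t'](S) ⋈[a=e] T)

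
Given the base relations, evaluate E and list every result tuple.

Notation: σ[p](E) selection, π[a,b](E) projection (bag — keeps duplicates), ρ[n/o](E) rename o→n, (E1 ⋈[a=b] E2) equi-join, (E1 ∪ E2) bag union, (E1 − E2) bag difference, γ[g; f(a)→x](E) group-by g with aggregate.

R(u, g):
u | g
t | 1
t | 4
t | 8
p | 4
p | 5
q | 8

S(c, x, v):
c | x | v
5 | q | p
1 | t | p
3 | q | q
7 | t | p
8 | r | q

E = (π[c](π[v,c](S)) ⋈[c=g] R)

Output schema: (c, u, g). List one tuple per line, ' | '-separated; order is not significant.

Row counts bottom-up:
  S → 5
  π[v,c](S) → 5
  π[c](π[v,c](S)) → 5
  R → 6
  (π[c](π[v,c](S)) ⋈[c=g] R) → 4

== RESULT ==
c | u | g
1 | t | 1
5 | p | 5
8 | q | 8
8 | t | 8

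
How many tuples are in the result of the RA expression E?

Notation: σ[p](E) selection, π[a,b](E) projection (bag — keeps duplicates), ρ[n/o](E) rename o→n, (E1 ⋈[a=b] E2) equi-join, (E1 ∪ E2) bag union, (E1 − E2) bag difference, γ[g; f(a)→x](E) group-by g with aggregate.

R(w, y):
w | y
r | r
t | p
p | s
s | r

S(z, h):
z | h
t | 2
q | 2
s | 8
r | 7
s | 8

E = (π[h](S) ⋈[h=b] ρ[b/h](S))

Row counts bottom-up:
  S → 5
  π[h](S) → 5
  S → 5
  ρ[b/h](S) → 5
  (π[h](S) ⋈[h=b] ρ[b/h](S)) → 9

|E| = 9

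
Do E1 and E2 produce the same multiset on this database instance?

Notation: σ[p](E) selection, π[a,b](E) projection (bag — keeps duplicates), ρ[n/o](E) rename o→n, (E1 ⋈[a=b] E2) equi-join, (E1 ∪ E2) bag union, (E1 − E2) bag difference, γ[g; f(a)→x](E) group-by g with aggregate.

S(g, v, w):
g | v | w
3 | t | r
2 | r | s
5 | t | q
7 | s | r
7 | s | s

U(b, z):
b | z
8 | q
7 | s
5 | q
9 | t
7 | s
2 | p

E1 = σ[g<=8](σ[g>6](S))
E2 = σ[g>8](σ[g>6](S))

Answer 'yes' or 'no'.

E1 subexpression sizes:
  S → 5
  σ[g>6](S) → 2
  σ[g<=8](σ[g>6](S)) → 2
E2 subexpression sizes:
  S → 5
  σ[g>6](S) → 2
  σ[g>8](σ[g>6](S)) → 0

E1 result:
g | v | w
7 | s | r
7 | s | s
E2 result:
g | v | w
(0 rows)
Witness: (7, 's', 'r') appears 1× in E1 but 0× in E2.

no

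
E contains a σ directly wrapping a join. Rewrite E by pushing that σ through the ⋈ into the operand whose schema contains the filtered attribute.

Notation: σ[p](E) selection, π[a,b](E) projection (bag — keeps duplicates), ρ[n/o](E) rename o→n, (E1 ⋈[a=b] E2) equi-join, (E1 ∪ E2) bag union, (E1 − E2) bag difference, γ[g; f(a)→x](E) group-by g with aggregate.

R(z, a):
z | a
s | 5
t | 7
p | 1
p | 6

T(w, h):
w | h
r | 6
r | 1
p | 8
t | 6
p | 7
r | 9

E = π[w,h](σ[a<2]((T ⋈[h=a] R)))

σ filters on a, owned by the right side.
E' = π[w,h]((T ⋈[h=a] σ[a<2](R)))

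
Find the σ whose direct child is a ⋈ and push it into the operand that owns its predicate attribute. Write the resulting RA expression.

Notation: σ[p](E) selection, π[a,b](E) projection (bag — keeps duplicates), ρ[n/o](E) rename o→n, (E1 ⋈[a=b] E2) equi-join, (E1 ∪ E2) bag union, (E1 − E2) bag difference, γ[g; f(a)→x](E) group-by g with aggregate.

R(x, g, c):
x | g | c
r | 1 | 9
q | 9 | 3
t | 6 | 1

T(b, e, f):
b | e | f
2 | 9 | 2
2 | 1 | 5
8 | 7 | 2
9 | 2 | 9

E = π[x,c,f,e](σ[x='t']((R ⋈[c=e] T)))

σ filters on x, owned by the left side.
E' = π[x,c,f,e]((σ[x='t'](R) ⋈[c=e] T))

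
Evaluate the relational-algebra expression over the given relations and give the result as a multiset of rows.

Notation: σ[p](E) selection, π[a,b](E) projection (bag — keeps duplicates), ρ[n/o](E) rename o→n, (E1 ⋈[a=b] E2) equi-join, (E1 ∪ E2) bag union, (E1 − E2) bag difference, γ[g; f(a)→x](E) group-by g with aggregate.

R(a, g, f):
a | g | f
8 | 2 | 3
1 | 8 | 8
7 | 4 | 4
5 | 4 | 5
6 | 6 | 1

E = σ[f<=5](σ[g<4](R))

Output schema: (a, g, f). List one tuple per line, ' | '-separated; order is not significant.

Per-node cardinality:
  R → 5
  σ[g<4](R) → 1
  σ[f<=5](σ[g<4](R)) → 1

== RESULT ==
a | g | f
8 | 2 | 3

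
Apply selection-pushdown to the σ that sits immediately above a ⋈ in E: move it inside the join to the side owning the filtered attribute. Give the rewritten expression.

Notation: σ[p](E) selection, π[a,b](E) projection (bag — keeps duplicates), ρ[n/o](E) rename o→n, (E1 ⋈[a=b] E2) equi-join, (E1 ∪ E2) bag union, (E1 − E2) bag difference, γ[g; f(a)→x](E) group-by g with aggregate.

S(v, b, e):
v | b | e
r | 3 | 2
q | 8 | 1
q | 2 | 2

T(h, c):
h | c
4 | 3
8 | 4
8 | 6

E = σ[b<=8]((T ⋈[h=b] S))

σ filters on b, owned by the right side.
E' = (T ⋈[h=b] σ[b<=8](S))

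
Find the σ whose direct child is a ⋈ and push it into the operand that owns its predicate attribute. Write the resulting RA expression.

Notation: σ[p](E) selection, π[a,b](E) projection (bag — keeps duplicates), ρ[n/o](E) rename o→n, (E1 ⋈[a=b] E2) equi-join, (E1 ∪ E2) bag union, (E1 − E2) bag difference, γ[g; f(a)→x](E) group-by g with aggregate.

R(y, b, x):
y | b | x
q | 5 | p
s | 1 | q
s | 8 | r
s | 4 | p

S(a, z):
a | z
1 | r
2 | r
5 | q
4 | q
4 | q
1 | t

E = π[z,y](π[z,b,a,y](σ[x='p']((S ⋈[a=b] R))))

σ filters on x, owned by the right side.
E' = π[z,y](π[z,b,a,y]((S ⋈[a=b] σ[x='p'](R))))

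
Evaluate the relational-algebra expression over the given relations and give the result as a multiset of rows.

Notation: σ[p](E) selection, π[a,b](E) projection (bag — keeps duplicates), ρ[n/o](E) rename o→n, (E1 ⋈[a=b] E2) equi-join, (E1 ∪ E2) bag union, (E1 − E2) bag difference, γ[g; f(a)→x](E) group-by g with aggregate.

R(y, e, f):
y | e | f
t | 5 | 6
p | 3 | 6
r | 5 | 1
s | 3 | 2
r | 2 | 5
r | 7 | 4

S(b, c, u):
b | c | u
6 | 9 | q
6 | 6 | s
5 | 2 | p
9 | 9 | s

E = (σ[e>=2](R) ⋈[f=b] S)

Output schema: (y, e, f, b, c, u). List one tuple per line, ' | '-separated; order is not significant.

Row counts bottom-up:
  R → 6
  σ[e>=2](R) → 6
  S → 4
  (σ[e>=2](R) ⋈[f=b] S) → 5

== RESULT ==
y | e | f | b | c | u
p | 3 | 6 | 6 | 6 | s
p | 3 | 6 | 6 | 9 | q
r | 2 | 5 | 5 | 2 | p
t | 5 | 6 | 6 | 6 | s
t | 5 | 6 | 6 | 9 | q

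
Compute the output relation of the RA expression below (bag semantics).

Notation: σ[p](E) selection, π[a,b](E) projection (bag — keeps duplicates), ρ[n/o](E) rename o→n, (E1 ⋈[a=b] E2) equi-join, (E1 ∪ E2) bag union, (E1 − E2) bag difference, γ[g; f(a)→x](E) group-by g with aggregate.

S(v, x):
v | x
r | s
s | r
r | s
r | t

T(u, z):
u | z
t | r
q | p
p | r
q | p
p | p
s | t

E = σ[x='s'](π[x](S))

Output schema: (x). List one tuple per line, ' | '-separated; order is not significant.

Stepwise |·|:
  S → 4
  π[x](S) → 4
  σ[x='s'](π[x](S)) → 2

== RESULT ==
x
s
s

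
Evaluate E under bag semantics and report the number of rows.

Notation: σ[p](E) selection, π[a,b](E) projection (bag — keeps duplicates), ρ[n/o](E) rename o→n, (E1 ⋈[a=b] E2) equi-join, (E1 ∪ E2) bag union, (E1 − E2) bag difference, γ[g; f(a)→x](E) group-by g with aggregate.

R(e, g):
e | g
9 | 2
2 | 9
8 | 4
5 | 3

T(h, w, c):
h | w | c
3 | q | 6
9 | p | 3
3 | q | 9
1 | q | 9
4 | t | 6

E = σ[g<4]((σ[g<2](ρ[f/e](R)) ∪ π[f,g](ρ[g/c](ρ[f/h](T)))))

Subexpression sizes:
  R → 4
  ρ[f/e](R) → 4
  σ[g<2](ρ[f/e](R)) → 0
  T → 5
  ρ[f/h](T) → 5
  ρ[g/c](ρ[f/h](T)) → 5
  π[f,g](ρ[g/c](ρ[f/h](T))) → 5
  (σ[g<2](ρ[f/e](R)) ∪ π[f,g](ρ[g/c](ρ[f/h](T)))) → 5
  σ[g<4]((σ[g<2](ρ[f/e](R)) ∪ π[f,g](ρ[g/c](ρ[f/h](T))))) → 1

|E| = 1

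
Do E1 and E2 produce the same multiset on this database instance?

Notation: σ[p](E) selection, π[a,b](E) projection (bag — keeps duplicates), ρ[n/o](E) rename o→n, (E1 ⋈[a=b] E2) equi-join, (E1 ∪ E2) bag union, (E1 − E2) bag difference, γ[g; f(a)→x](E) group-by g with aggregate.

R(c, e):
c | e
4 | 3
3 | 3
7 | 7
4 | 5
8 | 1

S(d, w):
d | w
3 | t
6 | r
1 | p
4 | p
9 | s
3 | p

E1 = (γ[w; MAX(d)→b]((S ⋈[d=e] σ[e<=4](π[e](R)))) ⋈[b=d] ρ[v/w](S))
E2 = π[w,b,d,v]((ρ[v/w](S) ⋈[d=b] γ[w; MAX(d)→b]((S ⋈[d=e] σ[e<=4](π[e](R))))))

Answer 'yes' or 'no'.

E1 per-node cardinality:
  S → 6
  R → 5
  π[e](R) → 5
  σ[e<=4](π[e](R)) → 3
  (S ⋈[d=e] σ[e<=4](π[e](R))) → 5
  γ[w; MAX(d)→b]((S ⋈[d=e] σ[e<=4](π[e](R)))) → 2
  S → 6
  ρ[v/w](S) → 6
  (γ[w; MAX(d)→b]((S ⋈[d=e] σ[e<=4](π[e](R)))) ⋈[b=d] ρ[v/w](S)) → 4
E2 per-node cardinality:
  S → 6
  ρ[v/w](S) → 6
  S → 6
  R → 5
  π[e](R) → 5
  σ[e<=4](π[e](R)) → 3
  (S ⋈[d=e] σ[e<=4](π[e](R))) → 5
  γ[w; MAX(d)→b]((S ⋈[d=e] σ[e<=4](π[e](R)))) → 2
  (ρ[v/w](S) ⋈[d=b] γ[w; MAX(d)→b]((S ⋈[d=e] σ[e<=4](π[e](R))))) → 4
  π[w,b,d,v]((ρ[v/w](S) ⋈[d=b] γ[w; MAX(d)→b]((S ⋈[d=e] σ[e<=4](π[e](R)))))) → 4

E1 and E2 produce the same multiset:
w | b | d | v
p | 3 | 3 | p
p | 3 | 3 | t
t | 3 | 3 | p
t | 3 | 3 | t

yes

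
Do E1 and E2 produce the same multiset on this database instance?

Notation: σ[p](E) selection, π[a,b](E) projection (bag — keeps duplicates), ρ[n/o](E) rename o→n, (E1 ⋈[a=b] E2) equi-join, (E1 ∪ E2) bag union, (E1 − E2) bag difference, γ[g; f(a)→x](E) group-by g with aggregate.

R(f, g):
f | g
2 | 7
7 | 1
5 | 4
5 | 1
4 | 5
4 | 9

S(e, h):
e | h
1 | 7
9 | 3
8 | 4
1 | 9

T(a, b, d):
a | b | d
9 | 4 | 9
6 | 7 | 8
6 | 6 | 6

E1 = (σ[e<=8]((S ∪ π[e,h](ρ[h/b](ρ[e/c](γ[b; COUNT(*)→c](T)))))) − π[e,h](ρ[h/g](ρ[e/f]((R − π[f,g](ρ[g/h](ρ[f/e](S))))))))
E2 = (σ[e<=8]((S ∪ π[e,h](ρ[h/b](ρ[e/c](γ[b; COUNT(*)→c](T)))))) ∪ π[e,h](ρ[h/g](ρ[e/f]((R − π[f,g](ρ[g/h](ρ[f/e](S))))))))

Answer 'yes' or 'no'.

E1 subexpression sizes:
  S → 4
  T → 3
  γ[b; COUNT(*)→c](T) → 3
  ρ[e/c](γ[b; COUNT(*)→c](T)) → 3
  ρ[h/b](ρ[e/c](γ[b; COUNT(*)→c](T))) → 3
  π[e,h](ρ[h/b](ρ[e/c](γ[b; COUNT(*)→c](T)))) → 3
  (S ∪ π[e,h](ρ[h/b](ρ[e/c](γ[b; COUNT(*)→c](T))))) → 7
  σ[e<=8]((S ∪ π[e,h](ρ[h/b](ρ[e/c](γ[b; COUNT(*)→c](T)))))) → 6
  R → 6
  S → 4
  ρ[f/e](S) → 4
  ρ[g/h](ρ[f/e](S)) → 4
  π[f,g](ρ[g/h](ρ[f/e](S))) → 4
  (R − π[f,g](ρ[g/h](ρ[f/e](S)))) → 6
  ρ[e/f]((R − π[f,g](ρ[g/h](ρ[f/e](S))))) → 6
  ρ[h/g](ρ[e/f]((R − π[f,g](ρ[g/h](ρ[f/e](S)))))) → 6
  π[e,h](ρ[h/g](ρ[e/f]((R − π[f,g](ρ[g/h](ρ[f/e](S))))))) → 6
  (σ[e<=8]((S ∪ π[e,h](ρ[h/b](ρ[e/c](γ[b; COUNT(*)→c](T)))))) − π[e,h](ρ[h/g](ρ[e/f]((R − π[f,g](ρ[g/h](ρ[f/e](S)))))))) → 6
E2 subexpression sizes:
  S → 4
  T → 3
  γ[b; COUNT(*)→c](T) → 3
  ρ[e/c](γ[b; COUNT(*)→c](T)) → 3
  ρ[h/b](ρ[e/c](γ[b; COUNT(*)→c](T))) → 3
  π[e,h](ρ[h/b](ρ[e/c](γ[b; COUNT(*)→c](T)))) → 3
  (S ∪ π[e,h](ρ[h/b](ρ[e/c](γ[b; COUNT(*)→c](T))))) → 7
  σ[e<=8]((S ∪ π[e,h](ρ[h/b](ρ[e/c](γ[b; COUNT(*)→c](T)))))) → 6
  R → 6
  S → 4
  ρ[f/e](S) → 4
  ρ[g/h](ρ[f/e](S)) → 4
  π[f,g](ρ[g/h](ρ[f/e](S))) → 4
  (R − π[f,g](ρ[g/h](ρ[f/e](S)))) → 6
  ρ[e/f]((R − π[f,g](ρ[g/h](ρ[f/e](S))))) → 6
  ρ[h/g](ρ[e/f]((R − π[f,g](ρ[g/h](ρ[f/e](S)))))) → 6
  π[e,h](ρ[h/g](ρ[e/f]((R − π[f,g](ρ[g/h](ρ[f/e](S))))))) → 6
  (σ[e<=8]((S ∪ π[e,h](ρ[h/b](ρ[e/c](γ[b; COUNT(*)→c](T)))))) ∪ π[e,h](ρ[h/g](ρ[e/f]((R − π[f,g](ρ[g/h](ρ[f/e](S)))))))) → 12

E1 result:
e | h
1 | 4
1 | 6
1 | 7
1 | 7
1 | 9
8 | 4
E2 result:
e | h
1 | 4
1 | 6
1 | 7
1 | 7
1 | 9
2 | 7
4 | 5
4 | 9
5 | 1
5 | 4
7 | 1
8 | 4
Witness: (2, 7) appears 0× in E1 but 1× in E2.

no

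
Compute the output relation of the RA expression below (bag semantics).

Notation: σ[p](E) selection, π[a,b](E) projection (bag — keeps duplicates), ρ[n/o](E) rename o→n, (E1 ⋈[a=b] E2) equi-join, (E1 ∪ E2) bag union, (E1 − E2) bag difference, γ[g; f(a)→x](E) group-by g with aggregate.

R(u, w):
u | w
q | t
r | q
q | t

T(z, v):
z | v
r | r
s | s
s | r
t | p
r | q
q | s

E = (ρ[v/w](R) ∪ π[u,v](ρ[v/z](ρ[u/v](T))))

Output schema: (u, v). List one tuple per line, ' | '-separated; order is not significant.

Row counts bottom-up:
  R → 3
  ρ[v/w](R) → 3
  T → 6
  ρ[u/v](T) → 6
  ρ[v/z](ρ[u/v](T)) → 6
  π[u,v](ρ[v/z](ρ[u/v](T))) → 6
  (ρ[v/w](R) ∪ π[u,v](ρ[v/z](ρ[u/v](T)))) → 9

== RESULT ==
u | v
p | t
q | r
q | t
q | t
r | q
r | r
r | s
s | q
s | s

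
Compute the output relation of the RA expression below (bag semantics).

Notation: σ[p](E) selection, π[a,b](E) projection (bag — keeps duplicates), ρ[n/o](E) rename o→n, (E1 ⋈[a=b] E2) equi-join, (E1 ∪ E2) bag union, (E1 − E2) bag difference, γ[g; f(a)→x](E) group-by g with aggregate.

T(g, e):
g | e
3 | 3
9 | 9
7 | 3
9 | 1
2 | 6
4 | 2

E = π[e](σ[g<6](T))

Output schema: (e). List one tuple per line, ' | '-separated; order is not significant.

Row counts bottom-up:
  T → 6
  σ[g<6](T) → 3
  π[e](σ[g<6](T)) → 3

== RESULT ==
e
2
3
6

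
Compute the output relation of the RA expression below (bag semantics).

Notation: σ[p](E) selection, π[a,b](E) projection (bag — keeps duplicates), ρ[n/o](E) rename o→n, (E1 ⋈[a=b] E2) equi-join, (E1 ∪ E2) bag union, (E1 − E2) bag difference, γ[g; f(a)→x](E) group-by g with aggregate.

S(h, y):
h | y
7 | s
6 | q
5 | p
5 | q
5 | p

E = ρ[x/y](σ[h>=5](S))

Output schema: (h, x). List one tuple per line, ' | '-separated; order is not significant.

Per-node cardinality:
  S → 5
  σ[h>=5](S) → 5
  ρ[x/y](σ[h>=5](S)) → 5

== RESULT ==
h | x
5 | p
5 | p
5 | q
6 | q
7 | s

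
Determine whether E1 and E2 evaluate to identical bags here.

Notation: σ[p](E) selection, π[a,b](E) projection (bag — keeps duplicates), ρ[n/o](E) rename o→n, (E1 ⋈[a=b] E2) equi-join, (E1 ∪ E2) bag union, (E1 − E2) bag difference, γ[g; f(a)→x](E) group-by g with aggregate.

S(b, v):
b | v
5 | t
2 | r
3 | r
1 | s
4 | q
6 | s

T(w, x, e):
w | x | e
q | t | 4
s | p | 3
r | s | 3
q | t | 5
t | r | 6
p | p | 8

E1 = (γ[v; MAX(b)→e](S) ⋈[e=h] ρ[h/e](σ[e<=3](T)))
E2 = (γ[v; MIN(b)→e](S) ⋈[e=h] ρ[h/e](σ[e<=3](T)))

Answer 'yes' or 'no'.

E1 stepwise |·|:
  S → 6
  γ[v; MAX(b)→e](S) → 4
  T → 6
  σ[e<=3](T) → 2
  ρ[h/e](σ[e<=3](T)) → 2
  (γ[v; MAX(b)→e](S) ⋈[e=h] ρ[h/e](σ[e<=3](T))) → 2
E2 stepwise |·|:
  S → 6
  γ[v; MIN(b)→e](S) → 4
  T → 6
  σ[e<=3](T) → 2
  ρ[h/e](σ[e<=3](T)) → 2
  (γ[v; MIN(b)→e](S) ⋈[e=h] ρ[h/e](σ[e<=3](T))) → 0

E1 result:
v | e | w | x | h
r | 3 | r | s | 3
r | 3 | s | p | 3
E2 result:
v | e | w | x | h
(0 rows)
Witness: ('r', 3, 's', 'p', 3) appears 1× in E1 but 0× in E2.

no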